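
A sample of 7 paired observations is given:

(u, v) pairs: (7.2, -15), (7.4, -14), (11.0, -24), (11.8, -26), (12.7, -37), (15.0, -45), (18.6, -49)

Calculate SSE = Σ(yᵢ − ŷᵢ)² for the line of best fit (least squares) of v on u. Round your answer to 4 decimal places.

75.3015

n = 7, Σx = 83.7, Σy = -210, Σxy = -2838.7, Σx² = 1099.09, Σy² = 7468
Sxx = Σx² − (Σx)²/n = 1099.09 − 1000.812857 = 98.277143
Sxy = Σxy − (Σx)(Σy)/n = -2838.7 − (-2511) = -327.7
Syy = Σy² − (Σy)²/n = 7468 − 6300 = 1168
b = Sxy/Sxx = -327.7/98.277143 = -3.334448
SSE = Syy − b·Sxy = 1168 − (-3.334448)·(-327.7) = 75.301465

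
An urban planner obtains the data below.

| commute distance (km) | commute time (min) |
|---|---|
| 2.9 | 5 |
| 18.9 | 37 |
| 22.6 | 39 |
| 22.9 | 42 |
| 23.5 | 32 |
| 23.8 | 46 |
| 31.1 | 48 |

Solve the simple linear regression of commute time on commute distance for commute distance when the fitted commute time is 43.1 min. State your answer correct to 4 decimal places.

25.6029

n = 7, Σx = 145.7, Σy = 249, Σxy = 5896.6, Σx² = 3486.69
Sxx = Σx² − (Σx)²/n = 3486.69 − 3032.641429 = 454.048571
Sxy = Σxy − (Σx)(Σy)/n = 5896.6 − 5182.757143 = 713.842857
b = Sxy/Sxx = 713.842857/454.048571 = 1.572173
a = ȳ − b·x̄ = 35.571429 − 1.572173·20.814286 = 2.847773
Set a + b·x = 43.1: x = (43.1 − 2.847773) / 1.572173 = 25.602927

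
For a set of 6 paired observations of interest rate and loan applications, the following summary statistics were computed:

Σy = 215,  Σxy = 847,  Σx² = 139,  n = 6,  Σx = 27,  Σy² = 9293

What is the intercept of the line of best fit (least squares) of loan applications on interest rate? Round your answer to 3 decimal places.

66.819

Sxx = Σx² − (Σx)²/n = 139 − 121.5 = 17.5
Sxy = Σxy − (Σx)(Σy)/n = 847 − 967.5 = -120.5
b = Sxy/Sxx = -120.5/17.5 = -6.885714
a = ȳ − b·x̄ = 35.833333 − (-6.885714)·4.5 = 66.819048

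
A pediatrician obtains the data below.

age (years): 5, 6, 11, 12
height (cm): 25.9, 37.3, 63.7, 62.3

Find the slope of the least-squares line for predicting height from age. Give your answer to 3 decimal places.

n = 4, Σx = 34, Σy = 189.2, Σxy = 1801.6, Σx² = 326
Sxx = Σx² − (Σx)²/n = 326 − 289 = 37
Sxy = Σxy − (Σx)(Σy)/n = 1801.6 − 1608.2 = 193.4
b = Sxy/Sxx = 193.4/37 = 5.227027

5.227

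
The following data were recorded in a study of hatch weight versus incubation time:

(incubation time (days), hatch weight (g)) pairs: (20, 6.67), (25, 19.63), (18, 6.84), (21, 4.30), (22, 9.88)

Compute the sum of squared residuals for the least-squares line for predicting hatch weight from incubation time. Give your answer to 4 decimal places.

n = 5, Σx = 106, Σy = 47.32, Σxy = 1054.93, Σx² = 2274, Σy² = 592.7158
Sxx = Σx² − (Σx)²/n = 2274 − 2247.2 = 26.8
Sxy = Σxy − (Σx)(Σy)/n = 1054.93 − 1003.184 = 51.746
Syy = Σy² − (Σy)²/n = 592.7158 − 447.83648 = 144.87932
b = Sxy/Sxx = 51.746/26.8 = 1.930821
SSE = Syy − b·Sxy = 144.87932 − 1.930821·51.746 = 44.967062

44.9671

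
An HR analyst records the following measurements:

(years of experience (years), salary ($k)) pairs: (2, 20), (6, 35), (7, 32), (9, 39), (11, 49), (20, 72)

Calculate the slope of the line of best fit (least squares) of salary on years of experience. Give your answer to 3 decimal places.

n = 6, Σx = 55, Σy = 247, Σxy = 2804, Σx² = 691
Sxx = Σx² − (Σx)²/n = 691 − 504.166667 = 186.833333
Sxy = Σxy − (Σx)(Σy)/n = 2804 − 2264.166667 = 539.833333
b = Sxy/Sxx = 539.833333/186.833333 = 2.889384

2.889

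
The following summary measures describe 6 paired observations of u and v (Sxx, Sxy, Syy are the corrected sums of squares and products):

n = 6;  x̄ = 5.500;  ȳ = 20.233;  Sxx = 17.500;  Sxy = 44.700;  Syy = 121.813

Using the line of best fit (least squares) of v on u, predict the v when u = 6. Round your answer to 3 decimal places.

b = Sxy/Sxx = 44.7/17.5 = 2.554286
a = ȳ − b·x̄ = 20.233 − 2.554286·5.5 = 6.184429
ŷ(6) = a + b·6 = 6.184429 + 2.554286·6 = 21.510143

21.510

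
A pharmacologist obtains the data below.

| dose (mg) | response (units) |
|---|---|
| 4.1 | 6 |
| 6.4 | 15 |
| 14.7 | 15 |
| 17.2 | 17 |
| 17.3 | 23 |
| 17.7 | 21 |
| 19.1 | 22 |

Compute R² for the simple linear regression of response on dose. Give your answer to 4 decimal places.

0.7483

n = 7, Σx = 96.5, Σy = 119, Σxy = 1823.3, Σx² = 1547.09, Σy² = 2229
Sxx = Σx² − (Σx)²/n = 1547.09 − 1330.321429 = 216.768571
Sxy = Σxy − (Σx)(Σy)/n = 1823.3 − 1640.5 = 182.8
Syy = Σy² − (Σy)²/n = 2229 − 2023 = 206
R² = Sxy²/(Sxx·Syy) = (182.8)²/(216.768571·206) = 0.748323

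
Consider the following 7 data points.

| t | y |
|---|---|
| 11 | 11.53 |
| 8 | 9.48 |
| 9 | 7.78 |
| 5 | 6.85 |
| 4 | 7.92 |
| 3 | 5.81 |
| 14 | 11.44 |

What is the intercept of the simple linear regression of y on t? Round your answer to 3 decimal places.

4.879

n = 7, Σx = 54, Σy = 60.81, Σxy = 516.21, Σx² = 512
Sxx = Σx² − (Σx)²/n = 512 − 416.571429 = 95.428571
Sxy = Σxy − (Σx)(Σy)/n = 516.21 − 469.105714 = 47.104286
b = Sxy/Sxx = 47.104286/95.428571 = 0.493608
a = ȳ − b·x̄ = 8.687143 − 0.493608·7.714286 = 4.879311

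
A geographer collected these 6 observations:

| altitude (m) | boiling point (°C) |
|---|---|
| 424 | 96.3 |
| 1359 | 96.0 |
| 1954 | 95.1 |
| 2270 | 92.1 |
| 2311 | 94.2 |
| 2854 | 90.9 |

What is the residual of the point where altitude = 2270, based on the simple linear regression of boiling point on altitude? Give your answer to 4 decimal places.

n = 6, Σx = 11172, Σy = 564.6, Σxy = 1043312.4, Σx² = 24483710
Sxx = Σx² − (Σx)²/n = 24483710 − 20802264 = 3681446
Sxy = Σxy − (Σx)(Σy)/n = 1043312.4 − 1051285.2 = -7972.8
b = Sxy/Sxx = -7972.8/3681446 = -0.002166
a = ȳ − b·x̄ = 94.1 − (-0.002166)·1862 = 98.132479
ŷ(2270) = 98.132479 + (-0.002166)·2270 = 93.216406
residual = y − ŷ = 92.1 − 93.216406 = -1.116406

-1.1164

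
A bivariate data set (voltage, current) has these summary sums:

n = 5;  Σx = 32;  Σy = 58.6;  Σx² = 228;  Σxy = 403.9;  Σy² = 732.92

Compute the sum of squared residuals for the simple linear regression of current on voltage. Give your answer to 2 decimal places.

Sxx = Σx² − (Σx)²/n = 228 − 204.8 = 23.2
Sxy = Σxy − (Σx)(Σy)/n = 403.9 − 375.04 = 28.86
Syy = Σy² − (Σy)²/n = 732.92 − 686.792 = 46.128
b = Sxy/Sxx = 28.86/23.2 = 1.243966
SSE = Syy − b·Sxy = 46.128 − 1.243966·28.86 = 10.227155

10.23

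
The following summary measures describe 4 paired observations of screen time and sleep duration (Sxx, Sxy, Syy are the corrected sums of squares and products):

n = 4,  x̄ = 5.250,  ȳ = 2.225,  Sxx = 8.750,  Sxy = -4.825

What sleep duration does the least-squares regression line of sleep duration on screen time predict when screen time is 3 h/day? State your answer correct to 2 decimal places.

3.47

b = Sxy/Sxx = -4.825/8.75 = -0.551429
a = ȳ − b·x̄ = 2.225 − (-0.551429)·5.25 = 5.12
ŷ(3) = a + b·3 = 5.12 + (-0.551429)·3 = 3.465714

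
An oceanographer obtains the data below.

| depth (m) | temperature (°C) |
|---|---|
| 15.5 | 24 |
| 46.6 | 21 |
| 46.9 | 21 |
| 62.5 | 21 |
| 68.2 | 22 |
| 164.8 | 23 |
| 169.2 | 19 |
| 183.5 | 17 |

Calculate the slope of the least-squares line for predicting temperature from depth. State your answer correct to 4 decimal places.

-0.0203

n = 8, Σx = 757.2, Σy = 168, Σxy = 15273.1, Σx² = 102628.84
Sxx = Σx² − (Σx)²/n = 102628.84 − 71668.98 = 30959.86
Sxy = Σxy − (Σx)(Σy)/n = 15273.1 − 15901.2 = -628.1
b = Sxy/Sxx = -628.1/30959.86 = -0.020288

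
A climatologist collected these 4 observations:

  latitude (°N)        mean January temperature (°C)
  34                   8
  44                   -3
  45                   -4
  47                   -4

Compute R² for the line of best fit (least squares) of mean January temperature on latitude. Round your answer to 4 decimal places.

0.9733

n = 4, Σx = 170, Σy = -3, Σxy = -228, Σx² = 7326, Σy² = 105
Sxx = Σx² − (Σx)²/n = 7326 − 7225 = 101
Sxy = Σxy − (Σx)(Σy)/n = -228 − (-127.5) = -100.5
Syy = Σy² − (Σy)²/n = 105 − 2.25 = 102.75
R² = Sxy²/(Sxx·Syy) = (-100.5)²/(101·102.75) = 0.973260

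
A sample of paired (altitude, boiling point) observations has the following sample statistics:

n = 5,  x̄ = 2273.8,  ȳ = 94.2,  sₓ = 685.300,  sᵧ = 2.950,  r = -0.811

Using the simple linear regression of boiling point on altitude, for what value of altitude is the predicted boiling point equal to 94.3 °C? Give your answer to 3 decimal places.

2245.156

b = r · sᵧ/sₓ = -0.811 · 2.95/685.3 = -0.003491
a = ȳ − b·x̄ = 94.2 − (-0.003491)·2273.8 = 102.138060
Set a + b·x = 94.3: x = (94.3 − 102.138060) / (-0.003491) = 2245.155723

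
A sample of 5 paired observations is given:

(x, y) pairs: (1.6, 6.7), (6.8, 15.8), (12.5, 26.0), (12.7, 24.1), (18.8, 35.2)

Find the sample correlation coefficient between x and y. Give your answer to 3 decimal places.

0.997

n = 5, Σx = 52.4, Σy = 107.8, Σxy = 1410.99, Σx² = 719.78, Σy² = 2790.38
Sxx = Σx² − (Σx)²/n = 719.78 − 549.152 = 170.628
Sxy = Σxy − (Σx)(Σy)/n = 1410.99 − 1129.744 = 281.246
Syy = Σy² − (Σy)²/n = 2790.38 − 2324.168 = 466.212
r = Sxy/√(Sxx·Syy) = 281.246/√(79548.821136) = 281.246/282.044006 = 0.997171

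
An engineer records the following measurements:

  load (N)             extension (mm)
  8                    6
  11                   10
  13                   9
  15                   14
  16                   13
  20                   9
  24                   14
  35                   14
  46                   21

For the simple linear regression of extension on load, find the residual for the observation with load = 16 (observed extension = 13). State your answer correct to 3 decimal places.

n = 9, Σx = 188, Σy = 110, Σxy = 2665, Σx² = 5152
Sxx = Σx² − (Σx)²/n = 5152 − 3927.111111 = 1224.888889
Sxy = Σxy − (Σx)(Σy)/n = 2665 − 2297.777778 = 367.222222
b = Sxy/Sxx = 367.222222/1224.888889 = 0.299800
a = ȳ − b·x̄ = 12.222222 − 0.299800·20.888889 = 5.959724
ŷ(16) = 5.959724 + 0.299800·16 = 10.756531
residual = y − ŷ = 13 − 10.756531 = 2.243469

2.243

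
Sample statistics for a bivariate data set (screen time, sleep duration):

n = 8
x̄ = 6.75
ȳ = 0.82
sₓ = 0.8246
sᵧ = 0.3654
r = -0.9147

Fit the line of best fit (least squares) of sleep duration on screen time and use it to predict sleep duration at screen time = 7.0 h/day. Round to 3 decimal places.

b = r · sᵧ/sₓ = -0.9147 · 0.3654/0.8246 = -0.405325
a = ȳ − b·x̄ = 0.82 − (-0.405325)·6.75 = 3.555947
ŷ(7.0) = a + b·7.0 = 3.555947 + (-0.405325)·7 = 0.718669

0.719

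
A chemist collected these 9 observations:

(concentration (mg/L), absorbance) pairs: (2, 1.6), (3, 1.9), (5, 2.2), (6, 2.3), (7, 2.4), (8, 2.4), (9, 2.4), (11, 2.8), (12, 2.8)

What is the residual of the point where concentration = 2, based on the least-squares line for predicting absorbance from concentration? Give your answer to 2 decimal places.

n = 9, Σx = 63, Σy = 20.8, Σxy = 155.7, Σx² = 533
Sxx = Σx² − (Σx)²/n = 533 − 441 = 92
Sxy = Σxy − (Σx)(Σy)/n = 155.7 − 145.6 = 10.1
b = Sxy/Sxx = 10.1/92 = 0.109783
a = ȳ − b·x̄ = 2.311111 − 0.109783·7 = 1.542633
ŷ(2) = 1.542633 + 0.109783·2 = 1.762198
residual = y − ŷ = 1.6 − 1.762198 = -0.162198

-0.16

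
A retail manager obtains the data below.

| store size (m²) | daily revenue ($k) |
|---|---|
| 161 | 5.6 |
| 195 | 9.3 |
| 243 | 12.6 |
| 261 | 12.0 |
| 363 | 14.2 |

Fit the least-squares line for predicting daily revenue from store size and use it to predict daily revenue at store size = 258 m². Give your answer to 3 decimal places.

n = 5, Σx = 1223, Σy = 53.7, Σxy = 14063.5, Σx² = 322885
Sxx = Σx² − (Σx)²/n = 322885 − 299145.8 = 23739.2
Sxy = Σxy − (Σx)(Σy)/n = 14063.5 − 13135.02 = 928.48
b = Sxy/Sxx = 928.48/23739.2 = 0.039112
a = ȳ − b·x̄ = 10.74 − 0.039112·244.6 = 1.173283
ŷ(258) = a + b·258 = 1.173283 + 0.039112·258 = 11.264097

11.264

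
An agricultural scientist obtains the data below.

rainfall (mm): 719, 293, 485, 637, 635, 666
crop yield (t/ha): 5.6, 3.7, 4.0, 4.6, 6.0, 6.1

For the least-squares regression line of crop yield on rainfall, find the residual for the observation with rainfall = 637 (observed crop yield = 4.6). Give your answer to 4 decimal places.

-0.7527

n = 6, Σx = 3435, Σy = 30, Σxy = 17853.3, Σx² = 2090585
Sxx = Σx² − (Σx)²/n = 2090585 − 1966537.5 = 124047.5
Sxy = Σxy − (Σx)(Σy)/n = 17853.3 − 17175 = 678.3
b = Sxy/Sxx = 678.3/124047.5 = 0.005468
a = ȳ − b·x̄ = 5 − 0.005468·572.5 = 1.869532
ŷ(637) = 1.869532 + 0.005468·637 = 5.352690
residual = y − ŷ = 4.6 − 5.352690 = -0.752690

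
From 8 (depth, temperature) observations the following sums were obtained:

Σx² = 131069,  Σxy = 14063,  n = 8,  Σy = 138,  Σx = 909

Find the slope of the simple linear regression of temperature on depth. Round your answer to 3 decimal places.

-0.058

Sxx = Σx² − (Σx)²/n = 131069 − 103285.125 = 27783.875
Sxy = Σxy − (Σx)(Σy)/n = 14063 − 15680.25 = -1617.25
b = Sxy/Sxx = -1617.25/27783.875 = -0.058208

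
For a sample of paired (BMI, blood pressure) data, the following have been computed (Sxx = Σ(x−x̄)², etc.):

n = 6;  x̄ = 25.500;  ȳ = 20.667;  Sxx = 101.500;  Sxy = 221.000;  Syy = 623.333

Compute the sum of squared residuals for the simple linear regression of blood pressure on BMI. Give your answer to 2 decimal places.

b = Sxy/Sxx = 221/101.5 = 2.177340
SSE = Syy − b·Sxy = 623.333 − 2.177340·221 = 142.140882

142.14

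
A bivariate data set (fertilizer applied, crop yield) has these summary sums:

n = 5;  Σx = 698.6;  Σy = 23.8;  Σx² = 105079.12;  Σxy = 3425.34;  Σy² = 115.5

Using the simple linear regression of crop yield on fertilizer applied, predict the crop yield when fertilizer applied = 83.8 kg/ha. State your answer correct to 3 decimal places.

4.011

Sxx = Σx² − (Σx)²/n = 105079.12 − 97608.392 = 7470.728
Sxy = Σxy − (Σx)(Σy)/n = 3425.34 − 3325.336 = 100.004
b = Sxy/Sxx = 100.004/7470.728 = 0.013386
a = ȳ − b·x̄ = 4.76 − 0.013386·139.72 = 2.889692
ŷ(83.8) = a + b·83.8 = 2.889692 + 0.013386·83.8 = 4.011449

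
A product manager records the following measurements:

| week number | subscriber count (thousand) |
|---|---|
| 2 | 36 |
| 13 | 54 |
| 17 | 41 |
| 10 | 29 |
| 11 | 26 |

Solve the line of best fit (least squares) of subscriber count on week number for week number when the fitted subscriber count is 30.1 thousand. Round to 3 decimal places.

-0.813

n = 5, Σx = 53, Σy = 186, Σxy = 2047, Σx² = 683
Sxx = Σx² − (Σx)²/n = 683 − 561.8 = 121.2
Sxy = Σxy − (Σx)(Σy)/n = 2047 − 1971.6 = 75.4
b = Sxy/Sxx = 75.4/121.2 = 0.622112
a = ȳ − b·x̄ = 37.2 − 0.622112·10.6 = 30.605611
Set a + b·x = 30.1: x = (30.1 − 30.605611) / 0.622112 = -0.812732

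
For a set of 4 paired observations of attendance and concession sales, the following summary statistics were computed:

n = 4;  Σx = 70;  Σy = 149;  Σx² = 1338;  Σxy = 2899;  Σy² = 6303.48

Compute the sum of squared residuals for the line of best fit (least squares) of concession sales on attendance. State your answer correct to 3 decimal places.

Sxx = Σx² − (Σx)²/n = 1338 − 1225 = 113
Sxy = Σxy − (Σx)(Σy)/n = 2899 − 2607.5 = 291.5
Syy = Σy² − (Σy)²/n = 6303.48 − 5550.25 = 753.23
b = Sxy/Sxx = 291.5/113 = 2.579646
SSE = Syy − b·Sxy = 753.23 − 2.579646·291.5 = 1.263186

1.263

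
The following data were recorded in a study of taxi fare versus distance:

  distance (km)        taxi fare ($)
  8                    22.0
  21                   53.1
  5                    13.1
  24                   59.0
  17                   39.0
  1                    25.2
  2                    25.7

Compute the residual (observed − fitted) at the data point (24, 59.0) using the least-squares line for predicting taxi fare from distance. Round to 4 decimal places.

n = 7, Σx = 78, Σy = 237.1, Σxy = 3512.2, Σx² = 1400
Sxx = Σx² − (Σx)²/n = 1400 − 869.142857 = 530.857143
Sxy = Σxy − (Σx)(Σy)/n = 3512.2 − 2641.971429 = 870.228571
b = Sxy/Sxx = 870.228571/530.857143 = 1.639290
a = ȳ − b·x̄ = 33.871429 − 1.639290·11.142857 = 15.605059
ŷ(24) = 15.605059 + 1.639290·24 = 54.948009
residual = y − ŷ = 59.0 − 54.948009 = 4.051991

4.0520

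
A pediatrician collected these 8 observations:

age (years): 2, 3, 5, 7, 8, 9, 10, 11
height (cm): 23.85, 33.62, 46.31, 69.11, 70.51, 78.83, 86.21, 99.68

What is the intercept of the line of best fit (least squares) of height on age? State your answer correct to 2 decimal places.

8.18

n = 8, Σx = 55, Σy = 508.12, Σxy = 4096.01, Σx² = 453
Sxx = Σx² − (Σx)²/n = 453 − 378.125 = 74.875
Sxy = Σxy − (Σx)(Σy)/n = 4096.01 − 3493.325 = 602.685
b = Sxy/Sxx = 602.685/74.875 = 8.049215
a = ȳ − b·x̄ = 63.515 − 8.049215·6.875 = 8.176644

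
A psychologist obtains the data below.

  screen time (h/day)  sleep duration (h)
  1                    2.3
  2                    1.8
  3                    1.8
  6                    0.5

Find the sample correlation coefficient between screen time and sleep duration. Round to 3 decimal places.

-0.982

n = 4, Σx = 12, Σy = 6.4, Σxy = 14.3, Σx² = 50, Σy² = 12.02
Sxx = Σx² − (Σx)²/n = 50 − 36 = 14
Sxy = Σxy − (Σx)(Σy)/n = 14.3 − 19.2 = -4.9
Syy = Σy² − (Σy)²/n = 12.02 − 10.24 = 1.78
r = Sxy/√(Sxx·Syy) = -4.9/√(24.92) = -4.9/4.991994 = -0.981572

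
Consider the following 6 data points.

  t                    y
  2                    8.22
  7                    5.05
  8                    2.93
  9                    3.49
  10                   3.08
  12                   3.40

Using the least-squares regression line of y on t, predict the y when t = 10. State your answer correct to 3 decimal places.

3.289

n = 6, Σx = 48, Σy = 26.17, Σxy = 178.24, Σx² = 442
Sxx = Σx² − (Σx)²/n = 442 − 384 = 58
Sxy = Σxy − (Σx)(Σy)/n = 178.24 − 209.36 = -31.12
b = Sxy/Sxx = -31.12/58 = -0.536552
a = ȳ − b·x̄ = 4.361667 − (-0.536552)·8 = 8.654080
ŷ(10) = a + b·10 = 8.654080 + (-0.536552)·10 = 3.288563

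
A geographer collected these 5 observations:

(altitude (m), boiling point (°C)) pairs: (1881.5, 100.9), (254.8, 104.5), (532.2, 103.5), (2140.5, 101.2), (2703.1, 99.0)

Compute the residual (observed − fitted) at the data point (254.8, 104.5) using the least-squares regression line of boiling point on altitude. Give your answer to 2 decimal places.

0.15

n = 5, Σx = 7512.1, Σy = 509.1, Σxy = 755778.15, Σx² = 15776691.99
Sxx = Σx² − (Σx)²/n = 15776691.99 − 11286329.282 = 4490362.708
Sxy = Σxy − (Σx)(Σy)/n = 755778.15 − 764882.022 = -9103.872
b = Sxy/Sxx = -9103.872/4490362.708 = -0.002027
a = ȳ − b·x̄ = 101.82 − (-0.002027)·1502.42 = 104.866043
ŷ(254.8) = 104.866043 + (-0.002027)·254.8 = 104.349456
residual = y − ŷ = 104.5 − 104.349456 = 0.150544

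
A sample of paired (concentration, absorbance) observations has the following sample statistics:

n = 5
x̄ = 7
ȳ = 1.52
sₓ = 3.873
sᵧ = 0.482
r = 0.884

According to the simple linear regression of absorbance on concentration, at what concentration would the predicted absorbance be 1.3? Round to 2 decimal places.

b = r · sᵧ/sₓ = 0.884 · 0.482/3.873 = 0.110015
a = ȳ − b·x̄ = 1.52 − 0.110015·7 = 0.749895
Set a + b·x = 1.3: x = (1.3 − 0.749895) / 0.110015 = 5.000272

5.00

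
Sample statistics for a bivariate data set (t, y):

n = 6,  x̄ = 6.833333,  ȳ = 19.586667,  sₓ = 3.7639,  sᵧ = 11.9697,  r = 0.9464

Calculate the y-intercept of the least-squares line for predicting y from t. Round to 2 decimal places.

-0.98

b = r · sᵧ/sₓ = 0.9464 · 11.9697/3.7639 = 3.009677
a = ȳ − b·x̄ = 19.586667 − 3.009677·6.833333 = -0.979460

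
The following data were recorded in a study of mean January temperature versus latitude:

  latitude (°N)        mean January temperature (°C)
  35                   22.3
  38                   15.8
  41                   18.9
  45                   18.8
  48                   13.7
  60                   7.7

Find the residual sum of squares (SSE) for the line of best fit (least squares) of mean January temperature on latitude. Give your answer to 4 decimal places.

n = 6, Σx = 267, Σy = 97.2, Σxy = 4121.4, Σx² = 12279, Σy² = 1704.56
Sxx = Σx² − (Σx)²/n = 12279 − 11881.5 = 397.5
Sxy = Σxy − (Σx)(Σy)/n = 4121.4 − 4325.4 = -204
Syy = Σy² − (Σy)²/n = 1704.56 − 1574.64 = 129.92
b = Sxy/Sxx = -204/397.5 = -0.513208
SSE = Syy − b·Sxy = 129.92 − (-0.513208)·(-204) = 25.225660

25.2257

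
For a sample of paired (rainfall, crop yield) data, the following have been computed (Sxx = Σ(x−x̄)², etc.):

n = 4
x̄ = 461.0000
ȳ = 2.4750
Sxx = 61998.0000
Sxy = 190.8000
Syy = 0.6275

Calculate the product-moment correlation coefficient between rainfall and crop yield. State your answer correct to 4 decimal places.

r = Sxy/√(Sxx·Syy) = 190.8/√(38903.745) = 190.8/197.240323 = 0.967348

0.9673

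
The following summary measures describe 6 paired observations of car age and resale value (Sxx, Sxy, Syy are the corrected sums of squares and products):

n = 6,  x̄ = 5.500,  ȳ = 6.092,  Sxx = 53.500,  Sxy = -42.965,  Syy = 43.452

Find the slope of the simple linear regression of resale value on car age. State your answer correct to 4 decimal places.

b = Sxy/Sxx = -42.965/53.5 = -0.803084

-0.8031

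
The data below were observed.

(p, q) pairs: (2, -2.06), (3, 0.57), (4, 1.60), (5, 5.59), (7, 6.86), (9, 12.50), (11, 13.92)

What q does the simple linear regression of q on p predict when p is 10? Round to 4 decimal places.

n = 7, Σx = 41, Σy = 38.98, Σxy = 345.58, Σx² = 305
Sxx = Σx² − (Σx)²/n = 305 − 240.142857 = 64.857143
Sxy = Σxy − (Σx)(Σy)/n = 345.58 − 228.311429 = 117.268571
b = Sxy/Sxx = 117.268571/64.857143 = 1.808106
a = ȳ − b·x̄ = 5.568571 − 1.808106·5.857143 = -5.021762
ŷ(10) = a + b·10 = -5.021762 + 1.808106·10 = 13.059295

13.0593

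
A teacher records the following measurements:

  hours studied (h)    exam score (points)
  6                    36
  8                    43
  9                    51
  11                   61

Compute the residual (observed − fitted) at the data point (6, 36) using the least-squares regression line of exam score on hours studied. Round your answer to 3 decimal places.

n = 4, Σx = 34, Σy = 191, Σxy = 1690, Σx² = 302
Sxx = Σx² − (Σx)²/n = 302 − 289 = 13
Sxy = Σxy − (Σx)(Σy)/n = 1690 − 1623.5 = 66.5
b = Sxy/Sxx = 66.5/13 = 5.115385
a = ȳ − b·x̄ = 47.75 − 5.115385·8.5 = 4.269231
ŷ(6) = 4.269231 + 5.115385·6 = 34.961538
residual = y − ŷ = 36 − 34.961538 = 1.038462

1.038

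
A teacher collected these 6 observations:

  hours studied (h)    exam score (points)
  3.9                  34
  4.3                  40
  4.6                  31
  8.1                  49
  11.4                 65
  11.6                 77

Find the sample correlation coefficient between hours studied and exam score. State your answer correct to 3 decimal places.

0.958

n = 6, Σx = 43.9, Σy = 296, Σxy = 2478.3, Σx² = 384.99, Σy² = 16272
Sxx = Σx² − (Σx)²/n = 384.99 − 321.201667 = 63.788333
Sxy = Σxy − (Σx)(Σy)/n = 2478.3 − 2165.733333 = 312.566667
Syy = Σy² − (Σy)²/n = 16272 − 14602.666667 = 1669.333333
r = Sxy/√(Sxx·Syy) = 312.566667/√(106483.991111) = 312.566667/326.318849 = 0.957857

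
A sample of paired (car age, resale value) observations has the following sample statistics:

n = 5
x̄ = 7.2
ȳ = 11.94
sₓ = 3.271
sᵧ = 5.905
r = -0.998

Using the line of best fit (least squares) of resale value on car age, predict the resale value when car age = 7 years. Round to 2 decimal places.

12.30

b = r · sᵧ/sₓ = -0.998 · 5.905/3.271 = -1.801648
a = ȳ − b·x̄ = 11.94 − (-1.801648)·7.2 = 24.911864
ŷ(7) = a + b·7 = 24.911864 + (-1.801648)·7 = 12.300330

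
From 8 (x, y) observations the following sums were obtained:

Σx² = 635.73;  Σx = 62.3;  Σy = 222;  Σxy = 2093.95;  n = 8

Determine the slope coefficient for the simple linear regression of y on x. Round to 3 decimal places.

2.425

Sxx = Σx² − (Σx)²/n = 635.73 − 485.16125 = 150.56875
Sxy = Σxy − (Σx)(Σy)/n = 2093.95 − 1728.825 = 365.125
b = Sxy/Sxx = 365.125/150.56875 = 2.424972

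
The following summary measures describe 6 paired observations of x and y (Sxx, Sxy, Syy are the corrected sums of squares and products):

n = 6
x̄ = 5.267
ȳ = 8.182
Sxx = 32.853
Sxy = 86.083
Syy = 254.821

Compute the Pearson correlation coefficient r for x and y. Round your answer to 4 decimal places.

0.9408

r = Sxy/√(Sxx·Syy) = 86.083/√(8371.634313) = 86.083/91.496636 = 0.940832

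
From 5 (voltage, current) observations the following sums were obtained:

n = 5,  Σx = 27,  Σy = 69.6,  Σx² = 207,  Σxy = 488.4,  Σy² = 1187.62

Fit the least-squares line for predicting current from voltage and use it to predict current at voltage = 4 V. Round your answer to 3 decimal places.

Sxx = Σx² − (Σx)²/n = 207 − 145.8 = 61.2
Sxy = Σxy − (Σx)(Σy)/n = 488.4 − 375.84 = 112.56
b = Sxy/Sxx = 112.56/61.2 = 1.839216
a = ȳ − b·x̄ = 13.92 − 1.839216·5.4 = 3.988235
ŷ(4) = a + b·4 = 3.988235 + 1.839216·4 = 11.345098

11.345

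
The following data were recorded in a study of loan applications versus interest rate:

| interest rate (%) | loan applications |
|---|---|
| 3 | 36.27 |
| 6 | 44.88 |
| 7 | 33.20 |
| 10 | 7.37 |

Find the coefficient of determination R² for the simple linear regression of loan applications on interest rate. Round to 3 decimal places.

0.585

n = 4, Σx = 26, Σy = 121.72, Σxy = 684.19, Σx² = 194, Σy² = 4486.2842
Sxx = Σx² − (Σx)²/n = 194 − 169 = 25
Sxy = Σxy − (Σx)(Σy)/n = 684.19 − 791.18 = -106.99
Syy = Σy² − (Σy)²/n = 4486.2842 − 3703.9396 = 782.3446
R² = Sxy²/(Sxx·Syy) = (-106.99)²/(25·782.3446) = 0.585259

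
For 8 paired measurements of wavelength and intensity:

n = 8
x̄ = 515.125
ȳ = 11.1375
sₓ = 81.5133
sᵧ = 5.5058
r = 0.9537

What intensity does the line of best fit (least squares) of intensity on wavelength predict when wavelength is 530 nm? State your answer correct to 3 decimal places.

b = r · sᵧ/sₓ = 0.9537 · 5.5058/81.5133 = 0.064417
a = ȳ − b·x̄ = 11.1375 − 0.064417·515.125 = -22.045555
ŷ(530) = a + b·530 = -22.045555 + 0.064417·530 = 12.095710

12.096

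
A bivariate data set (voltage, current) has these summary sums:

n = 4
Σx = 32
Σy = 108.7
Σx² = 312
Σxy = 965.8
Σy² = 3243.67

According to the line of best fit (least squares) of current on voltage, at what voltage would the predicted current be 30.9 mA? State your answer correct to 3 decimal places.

Sxx = Σx² − (Σx)²/n = 312 − 256 = 56
Sxy = Σxy − (Σx)(Σy)/n = 965.8 − 869.6 = 96.2
b = Sxy/Sxx = 96.2/56 = 1.717857
a = ȳ − b·x̄ = 27.175 − 1.717857·8 = 13.432143
Set a + b·x = 30.9: x = (30.9 − 13.432143) / 1.717857 = 10.168399

10.168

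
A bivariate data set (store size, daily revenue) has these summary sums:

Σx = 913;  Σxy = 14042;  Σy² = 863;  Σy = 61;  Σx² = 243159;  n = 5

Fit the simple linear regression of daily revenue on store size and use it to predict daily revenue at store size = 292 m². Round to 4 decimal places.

Sxx = Σx² − (Σx)²/n = 243159 − 166713.8 = 76445.2
Sxy = Σxy − (Σx)(Σy)/n = 14042 − 11138.6 = 2903.4
b = Sxy/Sxx = 2903.4/76445.2 = 0.037980
a = ȳ − b·x̄ = 12.2 − 0.037980·182.6 = 5.264825
ŷ(292) = a + b·292 = 5.264825 + 0.037980·292 = 16.355028

16.3550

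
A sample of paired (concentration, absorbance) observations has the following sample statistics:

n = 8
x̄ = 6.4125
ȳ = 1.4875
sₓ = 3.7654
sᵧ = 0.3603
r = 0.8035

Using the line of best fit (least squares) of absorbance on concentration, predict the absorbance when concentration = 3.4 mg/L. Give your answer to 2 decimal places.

1.26

b = r · sᵧ/sₓ = 0.8035 · 0.3603/3.7654 = 0.076885
a = ȳ − b·x̄ = 1.4875 − 0.076885·6.4125 = 0.994478
ŷ(3.4) = a + b·3.4 = 0.994478 + 0.076885·3.4 = 1.255885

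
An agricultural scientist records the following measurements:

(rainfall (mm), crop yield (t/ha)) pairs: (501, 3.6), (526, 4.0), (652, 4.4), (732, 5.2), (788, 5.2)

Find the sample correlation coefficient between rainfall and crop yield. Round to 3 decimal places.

n = 5, Σx = 3199, Σy = 22.4, Σxy = 14680.4, Σx² = 2109549, Σy² = 102.4
Sxx = Σx² − (Σx)²/n = 2109549 − 2046720.2 = 62828.8
Sxy = Σxy − (Σx)(Σy)/n = 14680.4 − 14331.52 = 348.88
Syy = Σy² − (Σy)²/n = 102.4 − 100.352 = 2.048
r = Sxy/√(Sxx·Syy) = 348.88/√(128673.3824) = 348.88/358.710722 = 0.972594

0.973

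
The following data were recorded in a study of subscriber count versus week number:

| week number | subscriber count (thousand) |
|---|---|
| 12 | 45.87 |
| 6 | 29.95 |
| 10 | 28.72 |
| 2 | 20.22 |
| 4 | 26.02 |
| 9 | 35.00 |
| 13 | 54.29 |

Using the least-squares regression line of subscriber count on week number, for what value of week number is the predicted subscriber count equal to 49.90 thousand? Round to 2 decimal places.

14.07

n = 7, Σx = 56, Σy = 240.07, Σxy = 2182.63, Σx² = 550
Sxx = Σx² − (Σx)²/n = 550 − 448 = 102
Sxy = Σxy − (Σx)(Σy)/n = 2182.63 − 1920.56 = 262.07
b = Sxy/Sxx = 262.07/102 = 2.569314
a = ȳ − b·x̄ = 34.295714 − 2.569314·8 = 13.741204
Set a + b·x = 49.90: x = (49.90 − 13.741204) / 2.569314 = 14.073328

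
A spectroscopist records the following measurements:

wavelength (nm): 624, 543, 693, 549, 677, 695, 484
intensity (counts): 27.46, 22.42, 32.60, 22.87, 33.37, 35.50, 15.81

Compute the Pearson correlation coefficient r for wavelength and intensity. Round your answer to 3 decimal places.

0.989

n = 7, Σx = 4265, Σy = 190.03, Σxy = 119372.56, Σx² = 2641485, Σy² = 5466.2679
Sxx = Σx² − (Σx)²/n = 2641485 − 2598603.571429 = 42881.428571
Sxy = Σxy − (Σx)(Σy)/n = 119372.56 − 115782.564286 = 3589.995714
Syy = Σy² − (Σy)²/n = 5466.2679 − 5158.771557 = 307.496343
r = Sxy/√(Sxx·Syy) = 3589.995714/√(13185882.462204) = 3589.995714/3631.237043 = 0.988643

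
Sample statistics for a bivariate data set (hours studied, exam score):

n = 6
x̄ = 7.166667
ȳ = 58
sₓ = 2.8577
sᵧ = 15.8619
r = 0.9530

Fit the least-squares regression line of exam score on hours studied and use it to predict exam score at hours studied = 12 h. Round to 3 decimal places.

83.567

b = r · sᵧ/sₓ = 0.953 · 15.8619/2.8577 = 5.289705
a = ȳ − b·x̄ = 58 − 5.289705·7.166667 = 20.090444
ŷ(12) = a + b·12 = 20.090444 + 5.289705·12 = 83.566907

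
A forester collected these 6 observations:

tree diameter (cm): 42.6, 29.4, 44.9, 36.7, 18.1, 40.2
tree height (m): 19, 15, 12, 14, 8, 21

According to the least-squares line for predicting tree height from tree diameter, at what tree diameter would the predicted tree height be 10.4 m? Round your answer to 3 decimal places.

n = 6, Σx = 211.9, Σy = 89, Σxy = 3292, Σx² = 7985.67
Sxx = Σx² − (Σx)²/n = 7985.67 − 7483.601667 = 502.068333
Sxy = Σxy − (Σx)(Σy)/n = 3292 − 3143.183333 = 148.816667
b = Sxy/Sxx = 148.816667/502.068333 = 0.296407
a = ȳ − b·x̄ = 14.833333 − 0.296407·35.316667 = 4.365219
Set a + b·x = 10.4: x = (10.4 − 4.365219) / 0.296407 = 20.359765

20.360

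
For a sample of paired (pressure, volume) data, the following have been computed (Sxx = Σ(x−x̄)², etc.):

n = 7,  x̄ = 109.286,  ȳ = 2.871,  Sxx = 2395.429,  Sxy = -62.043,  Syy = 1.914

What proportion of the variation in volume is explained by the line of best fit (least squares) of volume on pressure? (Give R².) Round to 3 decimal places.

0.840

R² = Sxy²/(Sxx·Syy) = (-62.043)²/(2395.429·1.914) = 0.839577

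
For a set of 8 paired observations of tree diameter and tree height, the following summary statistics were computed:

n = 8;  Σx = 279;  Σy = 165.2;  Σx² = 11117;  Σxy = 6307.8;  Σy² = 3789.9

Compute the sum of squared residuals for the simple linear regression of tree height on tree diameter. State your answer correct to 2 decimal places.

Sxx = Σx² − (Σx)²/n = 11117 − 9730.125 = 1386.875
Sxy = Σxy − (Σx)(Σy)/n = 6307.8 − 5761.35 = 546.45
Syy = Σy² − (Σy)²/n = 3789.9 − 3411.38 = 378.52
b = Sxy/Sxx = 546.45/1386.875 = 0.394015
SSE = Syy − b·Sxy = 378.52 − 0.394015·546.45 = 163.210327

163.21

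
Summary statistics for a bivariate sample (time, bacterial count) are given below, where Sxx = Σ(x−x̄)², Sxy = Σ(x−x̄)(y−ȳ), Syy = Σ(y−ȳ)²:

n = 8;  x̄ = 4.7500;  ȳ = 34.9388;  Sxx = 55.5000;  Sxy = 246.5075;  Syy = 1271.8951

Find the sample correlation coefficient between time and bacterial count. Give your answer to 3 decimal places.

r = Sxy/√(Sxx·Syy) = 246.5075/√(70590.17805) = 246.5075/265.688122 = 0.927808

0.928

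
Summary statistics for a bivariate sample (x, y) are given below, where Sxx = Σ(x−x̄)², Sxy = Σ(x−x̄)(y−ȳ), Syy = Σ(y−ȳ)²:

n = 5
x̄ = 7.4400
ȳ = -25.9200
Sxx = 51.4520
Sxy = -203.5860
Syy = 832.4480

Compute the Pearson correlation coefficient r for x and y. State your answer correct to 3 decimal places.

r = Sxy/√(Sxx·Syy) = -203.586/√(42831.114496) = -203.586/206.956794 = -0.983713

-0.984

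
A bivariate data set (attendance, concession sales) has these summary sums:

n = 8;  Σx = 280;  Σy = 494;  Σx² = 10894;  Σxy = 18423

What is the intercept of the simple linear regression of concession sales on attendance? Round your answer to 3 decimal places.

Sxx = Σx² − (Σx)²/n = 10894 − 9800 = 1094
Sxy = Σxy − (Σx)(Σy)/n = 18423 − 17290 = 1133
b = Sxy/Sxx = 1133/1094 = 1.035649
a = ȳ − b·x̄ = 61.75 − 1.035649·35 = 25.502285

25.502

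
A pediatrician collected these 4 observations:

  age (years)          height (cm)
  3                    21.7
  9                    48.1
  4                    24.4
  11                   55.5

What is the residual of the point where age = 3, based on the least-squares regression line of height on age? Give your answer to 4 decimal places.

0.6682

n = 4, Σx = 27, Σy = 149.7, Σxy = 1206.1, Σx² = 227
Sxx = Σx² − (Σx)²/n = 227 − 182.25 = 44.75
Sxy = Σxy − (Σx)(Σy)/n = 1206.1 − 1010.475 = 195.625
b = Sxy/Sxx = 195.625/44.75 = 4.371508
a = ȳ − b·x̄ = 37.425 − 4.371508·6.75 = 7.917318
ŷ(3) = 7.917318 + 4.371508·3 = 21.031844
residual = y − ŷ = 21.7 − 21.031844 = 0.668156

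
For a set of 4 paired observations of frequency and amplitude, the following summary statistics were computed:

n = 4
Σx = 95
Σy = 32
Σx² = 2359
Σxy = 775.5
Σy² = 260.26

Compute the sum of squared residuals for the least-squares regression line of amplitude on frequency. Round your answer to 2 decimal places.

1.92

Sxx = Σx² − (Σx)²/n = 2359 − 2256.25 = 102.75
Sxy = Σxy − (Σx)(Σy)/n = 775.5 − 760 = 15.5
Syy = Σy² − (Σy)²/n = 260.26 − 256 = 4.26
b = Sxy/Sxx = 15.5/102.75 = 0.150852
SSE = Syy − b·Sxy = 4.26 − 0.150852·15.5 = 1.921800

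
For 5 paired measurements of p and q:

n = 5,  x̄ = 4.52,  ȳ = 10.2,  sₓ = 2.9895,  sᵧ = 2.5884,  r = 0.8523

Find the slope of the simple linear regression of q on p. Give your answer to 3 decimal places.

0.738

b = r · sᵧ/sₓ = 0.8523 · 2.5884/2.9895 = 0.737947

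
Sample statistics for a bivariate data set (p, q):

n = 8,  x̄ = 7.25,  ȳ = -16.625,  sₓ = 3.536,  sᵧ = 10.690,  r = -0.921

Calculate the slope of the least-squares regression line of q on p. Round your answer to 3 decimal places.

-2.784

b = r · sᵧ/sₓ = -0.921 · 10.69/3.536 = -2.784358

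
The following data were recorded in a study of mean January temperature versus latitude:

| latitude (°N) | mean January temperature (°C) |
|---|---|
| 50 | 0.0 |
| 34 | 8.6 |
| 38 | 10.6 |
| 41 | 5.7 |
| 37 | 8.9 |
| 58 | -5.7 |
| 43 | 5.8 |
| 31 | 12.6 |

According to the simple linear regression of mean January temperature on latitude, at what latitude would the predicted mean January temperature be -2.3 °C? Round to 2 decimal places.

53.73

n = 8, Σx = 332, Σy = 46.5, Σxy = 1567.6, Σx² = 14324
Sxx = Σx² − (Σx)²/n = 14324 − 13778 = 546
Sxy = Σxy − (Σx)(Σy)/n = 1567.6 − 1929.75 = -362.15
b = Sxy/Sxx = -362.15/546 = -0.663278
a = ȳ − b·x̄ = 5.8125 − (-0.663278)·41.5 = 33.338553
Set a + b·x = -2.3: x = (-2.3 − 33.338553) / (-0.663278) = 53.730913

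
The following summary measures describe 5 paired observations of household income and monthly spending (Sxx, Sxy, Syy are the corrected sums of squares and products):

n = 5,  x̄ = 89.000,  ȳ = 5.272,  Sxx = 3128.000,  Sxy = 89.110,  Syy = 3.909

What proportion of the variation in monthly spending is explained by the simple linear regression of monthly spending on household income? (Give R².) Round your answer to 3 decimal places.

0.649

R² = Sxy²/(Sxx·Syy) = (89.11)²/(3128·3.909) = 0.649412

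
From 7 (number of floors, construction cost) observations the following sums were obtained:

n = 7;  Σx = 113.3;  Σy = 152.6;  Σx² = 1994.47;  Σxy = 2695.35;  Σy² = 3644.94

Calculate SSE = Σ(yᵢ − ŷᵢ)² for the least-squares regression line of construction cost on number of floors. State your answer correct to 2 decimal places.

1.94

Sxx = Σx² − (Σx)²/n = 1994.47 − 1833.841429 = 160.628571
Sxy = Σxy − (Σx)(Σy)/n = 2695.35 − 2469.94 = 225.41
Syy = Σy² − (Σy)²/n = 3644.94 − 3326.68 = 318.26
b = Sxy/Sxx = 225.41/160.628571 = 1.403300
SSE = Syy − b·Sxy = 318.26 − 1.403300·225.41 = 1.942251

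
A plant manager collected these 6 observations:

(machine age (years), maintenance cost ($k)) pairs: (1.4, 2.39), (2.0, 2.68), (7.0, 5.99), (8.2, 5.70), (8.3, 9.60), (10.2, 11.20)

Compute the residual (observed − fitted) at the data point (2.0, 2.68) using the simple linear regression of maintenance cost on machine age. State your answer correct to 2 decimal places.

0.18

n = 6, Σx = 37.1, Σy = 37.56, Σxy = 291.296, Σx² = 295.13
Sxx = Σx² − (Σx)²/n = 295.13 − 229.401667 = 65.728333
Sxy = Σxy − (Σx)(Σy)/n = 291.296 − 232.246 = 59.05
b = Sxy/Sxx = 59.05/65.728333 = 0.898395
a = ȳ − b·x̄ = 6.26 − 0.898395·6.183333 = 0.704925
ŷ(2.0) = 0.704925 + 0.898395·2 = 2.501715
residual = y − ŷ = 2.68 − 2.501715 = 0.178285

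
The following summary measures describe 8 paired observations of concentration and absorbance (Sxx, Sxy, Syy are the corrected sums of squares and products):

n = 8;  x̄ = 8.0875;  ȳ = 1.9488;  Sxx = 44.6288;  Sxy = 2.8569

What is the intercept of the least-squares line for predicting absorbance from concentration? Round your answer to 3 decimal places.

b = Sxy/Sxx = 2.8569/44.6288 = 0.064015
a = ȳ − b·x̄ = 1.9488 − 0.064015·8.0875 = 1.431081

1.431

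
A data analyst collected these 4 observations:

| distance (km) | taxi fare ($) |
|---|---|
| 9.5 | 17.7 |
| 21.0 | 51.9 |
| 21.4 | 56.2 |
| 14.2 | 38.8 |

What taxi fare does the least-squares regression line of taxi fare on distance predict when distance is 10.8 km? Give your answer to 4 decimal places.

24.2055

n = 4, Σx = 66.1, Σy = 164.6, Σxy = 3011.69, Σx² = 1190.85
Sxx = Σx² − (Σx)²/n = 1190.85 − 1092.3025 = 98.5475
Sxy = Σxy − (Σx)(Σy)/n = 3011.69 − 2720.015 = 291.675
b = Sxy/Sxx = 291.675/98.5475 = 2.959740
a = ȳ − b·x̄ = 41.15 − 2.959740·16.525 = -7.759707
ŷ(10.8) = a + b·10.8 = -7.759707 + 2.959740·10.8 = 24.205487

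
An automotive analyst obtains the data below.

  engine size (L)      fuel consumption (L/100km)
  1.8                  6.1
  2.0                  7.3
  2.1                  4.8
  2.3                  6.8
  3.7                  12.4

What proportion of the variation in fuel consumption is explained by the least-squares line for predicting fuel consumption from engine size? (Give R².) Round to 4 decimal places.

0.8555

n = 5, Σx = 11.9, Σy = 37.4, Σxy = 97.18, Σx² = 30.63, Σy² = 313.54
Sxx = Σx² − (Σx)²/n = 30.63 − 28.322 = 2.308
Sxy = Σxy − (Σx)(Σy)/n = 97.18 − 89.012 = 8.168
Syy = Σy² − (Σy)²/n = 313.54 − 279.752 = 33.788
R² = Sxy²/(Sxx·Syy) = (8.168)²/(2.308·33.788) = 0.855526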